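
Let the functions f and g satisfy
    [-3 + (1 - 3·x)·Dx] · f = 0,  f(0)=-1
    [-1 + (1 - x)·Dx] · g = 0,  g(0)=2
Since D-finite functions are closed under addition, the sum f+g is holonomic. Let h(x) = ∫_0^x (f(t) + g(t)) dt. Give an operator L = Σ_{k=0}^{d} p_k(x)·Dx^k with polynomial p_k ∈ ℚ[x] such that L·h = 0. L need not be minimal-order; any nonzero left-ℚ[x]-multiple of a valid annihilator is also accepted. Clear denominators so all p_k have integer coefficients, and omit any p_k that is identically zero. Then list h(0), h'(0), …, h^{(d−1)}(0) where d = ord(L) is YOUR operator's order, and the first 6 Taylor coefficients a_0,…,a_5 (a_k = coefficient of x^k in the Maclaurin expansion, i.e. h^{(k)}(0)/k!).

L = -6·Dx + (8 - 12·x)·Dx^2 + (-1 + 4·x - 3·x^2)·Dx^3  (order 3).
h: a_k = 0, 1, -1/2, -7/3, -25/4, -79/5, …
ICs: h(0) = 0, h′(0) = 1, h′′(0) = -1.

f: a_k = -1, -3, -9, -27, -81, -243, …
g: a_k = 2, 2, 2, 2, 2, 2, …
Sum ⇒ L₀ = lclm(L_f,L_g) in ℚ(x)⟨Dx⟩.
∫: right-multiply L₀ by Dx.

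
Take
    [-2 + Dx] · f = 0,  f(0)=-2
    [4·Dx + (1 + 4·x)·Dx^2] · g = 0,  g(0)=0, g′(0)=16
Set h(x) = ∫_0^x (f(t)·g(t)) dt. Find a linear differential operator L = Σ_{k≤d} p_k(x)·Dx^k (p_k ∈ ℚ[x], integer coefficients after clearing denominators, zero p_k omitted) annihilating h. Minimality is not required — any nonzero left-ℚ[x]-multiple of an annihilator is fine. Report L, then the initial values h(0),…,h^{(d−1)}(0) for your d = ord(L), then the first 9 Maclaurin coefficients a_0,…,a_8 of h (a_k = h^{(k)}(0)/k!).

L = (-4 + 16·x)·Dx - 16·x·Dx^2 + (1 + 4·x)·Dx^3  (order 3).
h: a_k = 0, 0, -16, 0, -80/3, 256/5, -6688/45, 27136/63, -413264/315, …
ICs: h(0) = 0, h′(0) = 0, h′′(0) = -32.

f: a_k = -2, -4, -4, -8/3, -4/3, -8/15, -8/45, -16/315, -4/315, …
g: a_k = 0, 16, -32, 256/3, -256, 4096/5, -8192/3, 65536/7, -32768, …
Product ⇒ symmetric product L₀, ord ≤ 2.
h=∫h₀ ⇒ L = L₀·Dx.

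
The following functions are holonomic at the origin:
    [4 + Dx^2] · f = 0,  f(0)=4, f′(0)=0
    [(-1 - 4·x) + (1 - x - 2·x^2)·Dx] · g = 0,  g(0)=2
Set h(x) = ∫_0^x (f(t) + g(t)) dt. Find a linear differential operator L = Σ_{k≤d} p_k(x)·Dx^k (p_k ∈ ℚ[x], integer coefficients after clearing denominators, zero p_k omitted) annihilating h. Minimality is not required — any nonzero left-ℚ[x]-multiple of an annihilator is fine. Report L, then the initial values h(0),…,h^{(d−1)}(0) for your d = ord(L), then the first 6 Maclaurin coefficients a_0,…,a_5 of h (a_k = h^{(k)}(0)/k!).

f: a_k = 4, 0, -8, 0, 8/3, 0, …
g: a_k = 2, 2, 6, 10, 22, 42, …
Sum ⇒ L₀ = lclm(L_f,L_g) in ℚ(x)⟨Dx⟩.
h=∫h₀ ⇒ L = L₀·Dx.
L = (-68 - 304·x - 200·x^2 - 320·x^3 - 160·x^4 - 128·x^5)·Dx + (20 - 12·x - 24·x^2 - 8·x^3 - 48·x^4 - 96·x^5 - 64·x^6)·Dx^2 + (-17 - 76·x - 50·x^2 - 80·x^3 - 40·x^4 - 32·x^5)·Dx^3 + (5 - 3·x - 6·x^2 - 2·x^3 - 12·x^4 - 24·x^5 - 16·x^6)·Dx^4  (order 4).
h: a_k = 0, 6, 1, -2/3, 5/2, 74/15, …
ICs: h(0) = 0, h′(0) = 6, h′′(0) = 2, h′′′(0) = -4.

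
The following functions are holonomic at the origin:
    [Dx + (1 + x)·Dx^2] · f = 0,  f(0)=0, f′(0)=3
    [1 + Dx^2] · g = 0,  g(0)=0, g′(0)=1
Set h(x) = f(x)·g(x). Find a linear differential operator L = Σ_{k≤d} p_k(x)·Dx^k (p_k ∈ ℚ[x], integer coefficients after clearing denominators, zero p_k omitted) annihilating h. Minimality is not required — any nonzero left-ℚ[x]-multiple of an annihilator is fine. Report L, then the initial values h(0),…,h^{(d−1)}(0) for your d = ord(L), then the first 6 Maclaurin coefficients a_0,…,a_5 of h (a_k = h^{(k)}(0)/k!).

f: a_k = 0, 3, -3/2, 1, -3/4, 3/5, …
g: a_k = 0, 1, 0, -1/6, 0, 1/120, …
Product ⇒ symmetric product L₀, ord ≤ 4.
L = (-3 + 6·x + 19·x^2 + 16·x^3 + 4·x^4) + (4 + 20·x + 24·x^2 + 8·x^3)·Dx + (20·x + 42·x^2 + 32·x^3 + 8·x^4)·Dx^2 + (4 + 20·x + 24·x^2 + 8·x^3)·Dx^3 + (3 + 14·x + 23·x^2 + 16·x^3 + 4·x^4)·Dx^4  (order 4).
h: a_k = 0, 0, 3, -3/2, 1/2, -1/2, …
ICs: h(0) = 0, h′(0) = 0, h′′(0) = 6, h′′′(0) = -9.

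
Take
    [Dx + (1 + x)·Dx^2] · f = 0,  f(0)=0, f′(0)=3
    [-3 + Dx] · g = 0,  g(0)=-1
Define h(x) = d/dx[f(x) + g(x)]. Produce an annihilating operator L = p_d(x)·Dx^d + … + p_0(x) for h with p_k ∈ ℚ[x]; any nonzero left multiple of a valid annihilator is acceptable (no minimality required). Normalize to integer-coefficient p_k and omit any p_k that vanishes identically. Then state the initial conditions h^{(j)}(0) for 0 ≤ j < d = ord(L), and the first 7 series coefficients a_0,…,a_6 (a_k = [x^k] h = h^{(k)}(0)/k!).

L = (-15 - 9·x) + (-7 - 18·x - 9·x^2)·Dx + (4 + 7·x + 3·x^2)·Dx^2  (order 2).
h: a_k = 0, -12, -21/2, -33/2, -57/8, -363/40, -3/80, …
ICs: h(0) = 0, h′(0) = -12.

f: a_k = 0, 3, -3/2, 1, -3/4, 3/5, -1/2, …
g: a_k = -1, -3, -9/2, -9/2, -27/8, -81/40, -81/80, …
Weyl lclm of L_f,L_g ⇒ L₀ (ord ≤ 3).
h₀' ⇒ L via d/dx closure of L₀.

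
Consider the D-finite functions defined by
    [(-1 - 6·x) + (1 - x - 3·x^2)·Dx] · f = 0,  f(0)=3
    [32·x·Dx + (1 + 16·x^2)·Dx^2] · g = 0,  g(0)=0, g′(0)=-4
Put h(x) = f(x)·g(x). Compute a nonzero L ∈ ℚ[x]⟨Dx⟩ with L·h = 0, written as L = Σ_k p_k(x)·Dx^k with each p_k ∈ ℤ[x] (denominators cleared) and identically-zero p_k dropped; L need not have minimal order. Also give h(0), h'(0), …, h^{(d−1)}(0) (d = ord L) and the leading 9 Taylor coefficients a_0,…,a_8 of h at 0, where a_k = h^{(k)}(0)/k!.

L = (6 + 32·x + 288·x^2) + (2 - 20·x + 64·x^2 + 288·x^3)·Dx + (-1 + x - 13·x^2 + 16·x^3 + 48·x^4)·Dx^2  (order 2).
h: a_k = 0, -12, -12, 16, -20, -2932/5, -3232/5, 161564/35, 93692/35, …
ICs: h(0) = 0, h′(0) = -12.

f: a_k = 3, 3, 12, 21, 57, 120, 291, 651, 1524, …
g: a_k = 0, -4, 0, 64/3, 0, -1024/5, 0, 16384/7, 0, …
h₀=f·g: eliminate ⇒ L₀, order ≤ 1·2.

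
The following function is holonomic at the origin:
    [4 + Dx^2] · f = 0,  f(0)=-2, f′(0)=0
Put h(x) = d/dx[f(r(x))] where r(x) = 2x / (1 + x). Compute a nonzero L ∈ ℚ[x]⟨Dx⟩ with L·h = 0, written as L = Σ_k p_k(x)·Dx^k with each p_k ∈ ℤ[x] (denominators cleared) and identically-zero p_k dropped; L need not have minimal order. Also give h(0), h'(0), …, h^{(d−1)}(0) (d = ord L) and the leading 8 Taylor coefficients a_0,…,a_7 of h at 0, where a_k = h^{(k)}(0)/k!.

f: a_k = -2, 0, 4, 0, -4/3, 0, 8/45, 0, …
h₀=f(r): pull back L_f along r ⇒ L₀.
h=h₀': d/dx-closure on L₀ ⇒ L.
L = (22 + 12·x + 6·x^2) + (6 + 18·x + 18·x^2 + 6·x^3)·Dx + (1 + 4·x + 6·x^2 + 4·x^3 + x^4)·Dx^2  (order 2).
h: a_k = 0, 32, -96, 320/3, 320/3, -10976/15, 9184/5, -201088/63, …
ICs: h(0) = 0, h′(0) = 32.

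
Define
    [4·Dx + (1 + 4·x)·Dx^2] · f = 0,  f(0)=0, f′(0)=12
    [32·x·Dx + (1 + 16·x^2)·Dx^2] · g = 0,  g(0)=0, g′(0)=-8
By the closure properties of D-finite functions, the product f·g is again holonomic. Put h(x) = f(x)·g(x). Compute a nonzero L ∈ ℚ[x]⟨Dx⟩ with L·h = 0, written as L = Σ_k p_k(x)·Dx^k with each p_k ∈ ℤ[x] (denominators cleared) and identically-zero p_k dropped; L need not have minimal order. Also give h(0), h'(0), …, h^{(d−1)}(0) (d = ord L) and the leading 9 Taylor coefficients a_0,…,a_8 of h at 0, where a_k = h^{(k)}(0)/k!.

L = (1536 + 11264·x + 81920·x^2 + 638976·x^3 + 1966080·x^4 + 3407872·x^5 + 4194304·x^7)·Dx + (288 + 7936·x + 78848·x^2 + 495616·x^3 + 2228224·x^4 + 6094848·x^5 + 9175040·x^6 + 3145728·x^7 + 14680064·x^8)·Dx^2 + (48 + 1024·x + 12288·x^2 + 79872·x^3 + 368640·x^4 + 1277952·x^5 + 3145728·x^6 + 4718592·x^7 + 3145728·x^8 + 8388608·x^9)·Dx^3 + (5 + 72·x + 592·x^2 + 3584·x^3 + 16896·x^4 + 61440·x^5 + 172032·x^6 + 393216·x^7 + 589824·x^8 + 524288·x^9 + 1048576·x^10)·Dx^4  (order 4).
h: a_k = 0, 0, -96, 192, 0, 512, -106496/15, 90112/5, 0, …
ICs: h(0) = 0, h′(0) = 0, h′′(0) = -192, h′′′(0) = 1152.

f: a_k = 0, 12, -24, 64, -192, 3072/5, -2048, 49152/7, -24576, …
g: a_k = 0, -8, 0, 128/3, 0, -2048/5, 0, 32768/7, 0, …
h₀=f·g: eliminate ⇒ L₀, order ≤ 2·2.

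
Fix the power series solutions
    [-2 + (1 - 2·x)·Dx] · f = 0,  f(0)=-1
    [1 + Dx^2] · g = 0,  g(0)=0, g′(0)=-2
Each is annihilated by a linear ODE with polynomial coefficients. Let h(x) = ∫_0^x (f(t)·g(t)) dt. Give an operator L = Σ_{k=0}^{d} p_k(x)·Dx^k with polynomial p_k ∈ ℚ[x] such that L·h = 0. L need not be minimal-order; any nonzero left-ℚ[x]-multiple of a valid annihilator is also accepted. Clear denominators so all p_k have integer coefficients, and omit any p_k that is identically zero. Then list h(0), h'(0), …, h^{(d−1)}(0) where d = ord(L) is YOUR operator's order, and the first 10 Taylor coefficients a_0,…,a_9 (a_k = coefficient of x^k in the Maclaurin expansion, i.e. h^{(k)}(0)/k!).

f: a_k = -1, -2, -4, -8, -16, -32, -64, -128, -256, -512, …
g: a_k = 0, -2, 0, 1/3, 0, -1/60, 0, 1/2520, 0, -1/181440, …
Product ⇒ symmetric product L₀, ord ≤ 2.
∫: right-multiply L₀ by Dx.
L = (-1 + 2·x)·Dx + 4·Dx^2 + (-1 + 2·x)·Dx^3  (order 3).
h: a_k = 0, 0, 1, 4/3, 23/12, 46/15, 1841/360, 263/30, 309287/20160, 309287/11340, …
ICs: h(0) = 0, h′(0) = 0, h′′(0) = 2.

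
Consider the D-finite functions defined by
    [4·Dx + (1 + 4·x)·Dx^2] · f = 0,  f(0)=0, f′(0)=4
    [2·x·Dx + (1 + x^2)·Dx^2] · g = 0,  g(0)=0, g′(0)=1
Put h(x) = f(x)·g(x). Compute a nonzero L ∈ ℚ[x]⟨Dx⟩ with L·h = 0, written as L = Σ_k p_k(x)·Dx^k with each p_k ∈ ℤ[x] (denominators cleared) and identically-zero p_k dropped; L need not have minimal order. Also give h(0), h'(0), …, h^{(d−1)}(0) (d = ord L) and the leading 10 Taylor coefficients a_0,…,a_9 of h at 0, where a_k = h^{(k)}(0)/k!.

f: a_k = 0, 4, -8, 64/3, -64, 1024/5, -2048/3, 16384/7, -8192, 262144/9, …
g: a_k = 0, 1, 0, -1/3, 0, 1/5, 0, -1/7, 0, 1/9, …
h₀=f·g: eliminate ⇒ L₀, order ≤ 2·2.
L = (144 + 896·x + 560·x^2 + 2304·x^3 + 1920·x^4 + 3328·x^5 + 256·x^7)·Dx + (132 + 304·x + 2252·x^2 + 4144·x^3 + 8896·x^4 + 5952·x^5 + 8960·x^6 + 192·x^7 + 896·x^8)·Dx^2 + (72 + 376·x + 912·x^2 + 2808·x^3 + 3720·x^4 + 6288·x^5 + 3072·x^6 + 4368·x^7 + 192·x^8 + 512·x^9)·Dx^3 + (5 + 48·x + 178·x^2 + 416·x^3 + 729·x^4 + 720·x^5 + 1008·x^6 + 384·x^7 + 516·x^8 + 32·x^9 + 64·x^10)·Dx^4  (order 4).
h: a_k = 0, 0, 4, -8, 20, -184/3, 8932/45, -9944/15, 2276, -2512472/315, …
ICs: h(0) = 0, h′(0) = 0, h′′(0) = 8, h′′′(0) = -48.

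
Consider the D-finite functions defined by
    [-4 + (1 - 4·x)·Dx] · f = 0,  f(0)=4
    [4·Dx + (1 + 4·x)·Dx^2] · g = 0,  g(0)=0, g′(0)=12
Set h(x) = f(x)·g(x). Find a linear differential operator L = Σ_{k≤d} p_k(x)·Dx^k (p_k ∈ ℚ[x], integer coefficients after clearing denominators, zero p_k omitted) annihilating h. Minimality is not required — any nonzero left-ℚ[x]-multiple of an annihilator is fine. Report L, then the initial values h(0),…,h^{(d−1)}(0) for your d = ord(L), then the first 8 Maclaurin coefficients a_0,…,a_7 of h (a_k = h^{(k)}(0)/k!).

f: a_k = 4, 16, 64, 256, 1024, 4096, 16384, 65536, …
g: a_k = 0, 12, -24, 64, -192, 3072/5, -2048, 49152/7, …
h₀=f·g: eliminate ⇒ L₀, order ≤ 1·2.
L = 16 + (4 + 48·x)·Dx + (-1 + 16·x^2)·Dx^2  (order 2).
h: a_k = 0, 48, 96, 640, 1792, 48128/5, 151552/5, 5226496/35, …
ICs: h(0) = 0, h′(0) = 48.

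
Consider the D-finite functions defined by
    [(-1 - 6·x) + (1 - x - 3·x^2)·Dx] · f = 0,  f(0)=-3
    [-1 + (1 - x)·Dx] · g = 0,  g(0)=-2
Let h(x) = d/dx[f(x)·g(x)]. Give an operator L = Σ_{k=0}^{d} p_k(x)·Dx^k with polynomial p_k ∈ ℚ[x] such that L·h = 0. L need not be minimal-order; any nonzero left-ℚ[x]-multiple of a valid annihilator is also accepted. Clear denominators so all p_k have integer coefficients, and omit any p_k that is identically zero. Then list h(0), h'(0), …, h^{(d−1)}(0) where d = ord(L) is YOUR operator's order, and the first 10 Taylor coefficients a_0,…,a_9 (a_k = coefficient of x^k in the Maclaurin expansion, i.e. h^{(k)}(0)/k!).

L = (12 + 6·x - 12·x^2 - 96·x^3 + 108·x^4) + (-2 + 21·x^2 - 16·x^3 - 30·x^4 + 27·x^5)·Dx  (order 1).
h: a_k = 12, 72, 234, 768, 2160, 6084, 16212, 42912, 110862, 284160, …
ICs: h(0) = 12.

f: a_k = -3, -3, -12, -21, -57, -120, -291, -651, -1524, -3477, …
g: a_k = -2, -2, -2, -2, -2, -2, -2, -2, -2, -2, …
L₀ := L_f ⊗_s L_g (sym. prod.), ord ≤ 1.
Differentiate: ansatz ord ≤ ord L₀ ⇒ L.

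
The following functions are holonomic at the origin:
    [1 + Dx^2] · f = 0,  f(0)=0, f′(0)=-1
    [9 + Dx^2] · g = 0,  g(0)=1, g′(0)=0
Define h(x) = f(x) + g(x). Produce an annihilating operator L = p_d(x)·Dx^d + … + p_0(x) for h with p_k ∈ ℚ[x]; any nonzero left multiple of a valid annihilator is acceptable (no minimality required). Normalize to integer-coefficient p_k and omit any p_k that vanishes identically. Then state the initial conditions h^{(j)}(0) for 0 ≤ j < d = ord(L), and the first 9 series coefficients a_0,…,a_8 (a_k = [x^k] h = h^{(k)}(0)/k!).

L = 9 + 10·Dx^2 + Dx^4  (order 4).
h: a_k = 1, -1, -9/2, 1/6, 27/8, -1/120, -81/80, 1/5040, 729/4480, …
ICs: h(0) = 1, h′(0) = -1, h′′(0) = -9, h′′′(0) = 1.

f: a_k = 0, -1, 0, 1/6, 0, -1/120, 0, 1/5040, 0, …
g: a_k = 1, 0, -9/2, 0, 27/8, 0, -81/80, 0, 729/4480, …
f+g: L₀ = lclm(L_f,L_g), ord ≤ 2+2.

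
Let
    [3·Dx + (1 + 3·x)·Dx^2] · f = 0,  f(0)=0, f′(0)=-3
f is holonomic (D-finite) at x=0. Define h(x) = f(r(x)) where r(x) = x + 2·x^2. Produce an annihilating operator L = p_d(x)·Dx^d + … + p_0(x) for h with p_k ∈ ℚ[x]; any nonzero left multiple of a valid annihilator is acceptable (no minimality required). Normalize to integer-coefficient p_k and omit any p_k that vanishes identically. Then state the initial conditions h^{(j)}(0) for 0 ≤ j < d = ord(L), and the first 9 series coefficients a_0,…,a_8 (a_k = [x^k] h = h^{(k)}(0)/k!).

L = (-1 + 12·x + 24·x^2)·Dx + (1 + 7·x + 18·x^2 + 24·x^3)·Dx^2  (order 2).
h: a_k = 0, -3, -3/2, 9, -63/4, 27/5, 99/2, -1053/7, 1377/8, …
ICs: h(0) = 0, h′(0) = -3.

f: a_k = 0, -3, 9/2, -9, 81/4, -243/5, 243/2, -2187/7, 6561/8, …
Change of var in L_f (x↦r) gives L₀.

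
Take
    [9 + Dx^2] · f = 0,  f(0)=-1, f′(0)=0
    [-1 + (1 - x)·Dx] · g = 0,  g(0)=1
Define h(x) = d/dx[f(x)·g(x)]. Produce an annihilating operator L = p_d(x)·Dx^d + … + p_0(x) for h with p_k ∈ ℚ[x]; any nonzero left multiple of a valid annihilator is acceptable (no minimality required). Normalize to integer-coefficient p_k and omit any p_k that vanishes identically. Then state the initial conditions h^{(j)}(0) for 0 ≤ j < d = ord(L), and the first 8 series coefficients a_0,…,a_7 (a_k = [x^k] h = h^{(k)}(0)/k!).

L = (7 - 18·x + 9·x^2) + (-2 + 2·x)·Dx + (1 - 2·x + x^2)·Dx^2  (order 2).
h: a_k = -1, 7, 21/2, 1/2, 5/8, 273/40, 637/80, 4367/560, …
ICs: h(0) = -1, h′(0) = 7.

f: a_k = -1, 0, 9/2, 0, -27/8, 0, 81/80, 0, …
g: a_k = 1, 1, 1, 1, 1, 1, 1, 1, …
Product ⇒ symmetric product L₀, ord ≤ 2.
Derive L from L₀ (diff closure).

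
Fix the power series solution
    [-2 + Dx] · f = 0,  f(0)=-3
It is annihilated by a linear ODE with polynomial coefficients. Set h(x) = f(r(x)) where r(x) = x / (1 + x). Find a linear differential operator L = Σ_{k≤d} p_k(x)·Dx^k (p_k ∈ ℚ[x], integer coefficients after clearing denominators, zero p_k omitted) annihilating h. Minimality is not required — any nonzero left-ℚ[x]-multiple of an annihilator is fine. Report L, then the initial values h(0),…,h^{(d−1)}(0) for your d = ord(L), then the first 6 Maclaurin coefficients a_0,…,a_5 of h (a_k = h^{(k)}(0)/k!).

f: a_k = -3, -6, -6, -4, -2, -4/5, …
f∘r: x↦r, Dx↦Dx/r' in L_f ⇒ L₀.
L = -2 + (1 + 2·x + x^2)·Dx  (order 1).
h: a_k = -3, -6, 0, 2, -2, 6/5, …
ICs: h(0) = -3.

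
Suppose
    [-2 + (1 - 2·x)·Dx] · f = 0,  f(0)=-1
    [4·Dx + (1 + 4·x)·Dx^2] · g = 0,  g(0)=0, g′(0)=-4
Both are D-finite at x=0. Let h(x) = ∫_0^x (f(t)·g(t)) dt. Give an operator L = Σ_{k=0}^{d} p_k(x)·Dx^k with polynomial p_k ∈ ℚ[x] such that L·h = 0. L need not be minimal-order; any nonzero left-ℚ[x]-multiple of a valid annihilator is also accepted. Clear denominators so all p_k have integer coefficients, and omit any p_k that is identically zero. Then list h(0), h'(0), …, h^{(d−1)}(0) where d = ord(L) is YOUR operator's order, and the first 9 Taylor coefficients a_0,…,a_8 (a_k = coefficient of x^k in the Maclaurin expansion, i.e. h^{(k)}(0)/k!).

L = 8·Dx + 24·x·Dx^2 + (-1 - 2·x + 8·x^2)·Dx^3  (order 3).
h: a_k = 0, 0, 2, 0, 16/3, -64/15, 1216/45, -256/5, 7104/35, …
ICs: h(0) = 0, h′(0) = 0, h′′(0) = 4.

f: a_k = -1, -2, -4, -8, -16, -32, -64, -128, -256, …
g: a_k = 0, -4, 8, -64/3, 64, -1024/5, 2048/3, -16384/7, 8192, …
Product ⇒ symmetric product L₀, ord ≤ 2.
Integrate: L := L₀·Dx.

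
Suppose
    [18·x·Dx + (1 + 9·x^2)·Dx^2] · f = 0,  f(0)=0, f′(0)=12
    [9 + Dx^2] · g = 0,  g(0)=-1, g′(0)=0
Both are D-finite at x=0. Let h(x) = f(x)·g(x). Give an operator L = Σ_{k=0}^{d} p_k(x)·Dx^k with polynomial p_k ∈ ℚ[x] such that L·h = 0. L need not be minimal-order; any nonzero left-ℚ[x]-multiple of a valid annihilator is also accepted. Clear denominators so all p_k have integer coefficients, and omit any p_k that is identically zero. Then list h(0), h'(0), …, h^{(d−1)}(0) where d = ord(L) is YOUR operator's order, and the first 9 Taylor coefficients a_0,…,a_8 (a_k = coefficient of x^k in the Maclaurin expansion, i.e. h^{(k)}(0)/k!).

f: a_k = 0, 12, 0, -36, 0, 972/5, 0, -8748/7, 0, …
g: a_k = -1, 0, 9/2, 0, -27/8, 0, 81/80, 0, -729/4480, …
f·g: L₀ = L_f ⊗_s L_g, ord ≤ 2·2.
L = (810 + 18954·x^2 + 72171·x^4 + 236196·x^6 + 531441·x^8) + (972·x + 14580·x^3 + 78732·x^5 + 236196·x^7)·Dx + (108 + 2592·x^2 + 13122·x^4 + 52488·x^6 + 118098·x^8)·Dx^2 + (108·x + 1620·x^3 + 8748·x^5 + 26244·x^7)·Dx^3 + (2 + 54·x^2 + 567·x^4 + 2916·x^6 + 6561·x^8)·Dx^4  (order 4).
h: a_k = 0, -12, 0, 90, 0, -3969/10, 0, 316143/140, 0, …
ICs: h(0) = 0, h′(0) = -12, h′′(0) = 0, h′′′(0) = 540.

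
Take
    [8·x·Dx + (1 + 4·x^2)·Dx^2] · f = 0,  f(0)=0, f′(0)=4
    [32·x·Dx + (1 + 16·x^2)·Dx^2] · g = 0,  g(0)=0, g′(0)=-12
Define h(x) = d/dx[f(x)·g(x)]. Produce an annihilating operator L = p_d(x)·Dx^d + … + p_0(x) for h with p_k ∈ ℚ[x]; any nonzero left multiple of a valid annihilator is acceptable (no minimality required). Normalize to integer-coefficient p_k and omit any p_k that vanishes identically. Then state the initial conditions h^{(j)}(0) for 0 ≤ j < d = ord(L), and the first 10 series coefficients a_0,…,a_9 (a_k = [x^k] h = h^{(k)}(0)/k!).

f: a_k = 0, 4, 0, -16/3, 0, 64/5, 0, -256/7, 0, 1024/9, …
g: a_k = 0, -12, 0, 64, 0, -3072/5, 0, 49152/7, 0, -262144/3, …
h₀=f·g: eliminate ⇒ L₀, order ≤ 2·2.
h=h₀': d/dx-closure on L₀ ⇒ L.
L = (-1536·x - 51200·x^3 - 262144·x^5 + 655360·x^7 + 6291456·x^9) + (-80 - 6592·x^2 - 92160·x^4 - 229376·x^6 + 2293760·x^8 + 9437184·x^10)·Dx + (-160·x - 4480·x^3 - 30720·x^5 + 69632·x^7 + 1310720·x^9 + 3145728·x^11)·Dx^2 + (-1 - 40·x^2 - 464·x^4 + 29696·x^8 + 163840·x^10 + 262144·x^12)·Dx^3  (order 3).
h: a_k = 0, -96, 0, 1280, 0, -88576/5, 0, 1826816/7, 0, -418471936/105, …
ICs: h(0) = 0, h′(0) = -96, h′′(0) = 0.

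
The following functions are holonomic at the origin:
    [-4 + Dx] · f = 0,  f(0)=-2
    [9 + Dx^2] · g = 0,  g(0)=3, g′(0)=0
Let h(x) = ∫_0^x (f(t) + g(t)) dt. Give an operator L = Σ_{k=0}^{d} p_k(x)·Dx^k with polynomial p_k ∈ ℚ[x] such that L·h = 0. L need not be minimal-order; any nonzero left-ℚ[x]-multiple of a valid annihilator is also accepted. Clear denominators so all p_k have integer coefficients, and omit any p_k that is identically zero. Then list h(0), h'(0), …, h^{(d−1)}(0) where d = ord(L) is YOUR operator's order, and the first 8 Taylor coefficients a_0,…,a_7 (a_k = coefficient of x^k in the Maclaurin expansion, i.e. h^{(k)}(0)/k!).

L = -36·Dx + 9·Dx^2 - 4·Dx^3 + Dx^4  (order 4).
h: a_k = 0, 1, -4, -59/6, -16/3, -269/120, -128/45, -10379/5040, …
ICs: h(0) = 0, h′(0) = 1, h′′(0) = -8, h′′′(0) = -59.

f: a_k = -2, -8, -16, -64/3, -64/3, -256/15, -512/45, -2048/315, …
g: a_k = 3, 0, -27/2, 0, 81/8, 0, -243/80, 0, …
h₀=f+g: left-lcm gives L₀, ord ≤ 3.
∫: right-multiply L₀ by Dx.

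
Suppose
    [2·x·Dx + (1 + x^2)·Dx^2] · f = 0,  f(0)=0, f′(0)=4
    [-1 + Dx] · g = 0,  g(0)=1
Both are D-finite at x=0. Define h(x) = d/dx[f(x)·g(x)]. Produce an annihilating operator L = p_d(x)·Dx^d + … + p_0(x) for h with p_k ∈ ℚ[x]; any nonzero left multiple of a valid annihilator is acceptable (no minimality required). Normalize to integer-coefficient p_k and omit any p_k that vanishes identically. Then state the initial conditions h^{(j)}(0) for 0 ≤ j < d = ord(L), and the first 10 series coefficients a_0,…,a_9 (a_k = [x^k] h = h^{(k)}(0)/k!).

f: a_k = 0, 4, 0, -4/3, 0, 4/5, 0, -4/7, 0, 4/9, …
g: a_k = 1, 1, 1/2, 1/6, 1/24, 1/120, 1/720, 1/5040, 1/40320, 1/362880, …
L₀ := L_f ⊗_s L_g (sym. prod.), ord ≤ 2.
h=h₀': d/dx-closure on L₀ ⇒ L.
L = (1 + 5·x - 3·x^2 + x^3) + (-6·x + 4·x^2 - 2·x^3)·Dx + (-1 + x - x^2 + x^3)·Dx^2  (order 2).
h: a_k = 4, 8, 2, -8/3, 3/2, 11/3, -31/20, -226/63, 1151/672, 161309/45360, …
ICs: h(0) = 4, h′(0) = 8.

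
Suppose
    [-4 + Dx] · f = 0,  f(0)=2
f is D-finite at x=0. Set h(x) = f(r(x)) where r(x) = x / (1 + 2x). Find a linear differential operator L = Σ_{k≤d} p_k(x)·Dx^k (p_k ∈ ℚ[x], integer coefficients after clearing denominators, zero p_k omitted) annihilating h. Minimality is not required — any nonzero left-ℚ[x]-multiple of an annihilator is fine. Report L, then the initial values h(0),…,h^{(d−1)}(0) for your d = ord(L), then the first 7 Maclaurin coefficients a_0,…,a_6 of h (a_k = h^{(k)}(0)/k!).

f: a_k = 2, 8, 16, 64/3, 64/3, 256/15, 512/45, …
L₀ from L_f via x↦r, Dx↦r'^{-1}Dx.
L = -4 + (1 + 4·x + 4·x^2)·Dx  (order 1).
h: a_k = 2, 8, 0, -32/3, 64/3, -128/5, 512/45, …
ICs: h(0) = 2.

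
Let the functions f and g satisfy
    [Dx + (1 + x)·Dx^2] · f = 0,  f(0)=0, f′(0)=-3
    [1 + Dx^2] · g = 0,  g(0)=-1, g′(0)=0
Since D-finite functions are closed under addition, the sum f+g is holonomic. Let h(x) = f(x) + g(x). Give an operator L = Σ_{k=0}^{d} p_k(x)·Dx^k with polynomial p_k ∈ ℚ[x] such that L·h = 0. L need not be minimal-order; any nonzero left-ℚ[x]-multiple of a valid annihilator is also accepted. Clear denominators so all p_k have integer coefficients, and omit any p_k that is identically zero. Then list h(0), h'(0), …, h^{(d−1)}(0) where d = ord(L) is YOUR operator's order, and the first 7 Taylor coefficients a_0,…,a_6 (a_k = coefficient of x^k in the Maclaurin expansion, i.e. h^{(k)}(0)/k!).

f: a_k = 0, -3, 3/2, -1, 3/4, -3/5, 1/2, …
g: a_k = -1, 0, 1/2, 0, -1/24, 0, 1/720, …
Weyl lclm of L_f,L_g ⇒ L₀ (ord ≤ 4).
L = (7 + 2·x + x^2)·Dx + (3 + 5·x + 3·x^2 + x^3)·Dx^2 + (7 + 2·x + x^2)·Dx^3 + (3 + 5·x + 3·x^2 + x^3)·Dx^4  (order 4).
h: a_k = -1, -3, 2, -1, 17/24, -3/5, 361/720, …
ICs: h(0) = -1, h′(0) = -3, h′′(0) = 4, h′′′(0) = -6.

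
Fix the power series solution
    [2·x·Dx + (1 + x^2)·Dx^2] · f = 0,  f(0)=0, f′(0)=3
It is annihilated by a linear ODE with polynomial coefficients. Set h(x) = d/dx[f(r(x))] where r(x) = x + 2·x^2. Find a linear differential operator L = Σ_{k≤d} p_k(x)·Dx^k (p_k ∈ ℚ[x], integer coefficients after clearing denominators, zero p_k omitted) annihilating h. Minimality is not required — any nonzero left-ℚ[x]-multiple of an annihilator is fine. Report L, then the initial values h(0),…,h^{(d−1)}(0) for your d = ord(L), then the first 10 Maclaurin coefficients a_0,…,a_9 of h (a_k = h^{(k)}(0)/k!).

f: a_k = 0, 3, 0, -1, 0, 3/5, 0, -3/7, 0, 1/3, …
L₀ from L_f via x↦r, Dx↦r'^{-1}Dx.
h=h₀': d/dx-closure on L₀ ⇒ L.
L = (-4 + 2·x + 16·x^2 + 48·x^3 + 48·x^4) + (1 + 4·x + x^2 + 8·x^3 + 20·x^4 + 16·x^5)·Dx  (order 1).
h: a_k = 3, 12, -3, -24, -57, -12, 165, 336, 111, -948, …
ICs: h(0) = 3.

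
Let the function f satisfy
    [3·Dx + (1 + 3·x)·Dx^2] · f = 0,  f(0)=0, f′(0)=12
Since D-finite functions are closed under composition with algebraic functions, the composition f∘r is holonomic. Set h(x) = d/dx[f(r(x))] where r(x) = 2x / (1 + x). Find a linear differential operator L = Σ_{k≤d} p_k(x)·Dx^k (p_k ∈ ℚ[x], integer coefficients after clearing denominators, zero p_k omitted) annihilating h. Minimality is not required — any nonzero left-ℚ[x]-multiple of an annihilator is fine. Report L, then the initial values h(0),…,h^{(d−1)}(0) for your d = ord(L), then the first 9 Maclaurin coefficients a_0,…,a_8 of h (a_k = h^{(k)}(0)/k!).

L = (8 + 14·x) + (1 + 8·x + 7·x^2)·Dx  (order 1).
h: a_k = 24, -192, 1368, -9600, 67224, -470592, 3294168, -23059200, 161414424, …
ICs: h(0) = 24.

f: a_k = 0, 12, -18, 36, -81, 972/5, -486, 8748/7, -6561/2, …
Change of var in L_f (x↦r) gives L₀.
h₀' ⇒ L via d/dx closure of L₀.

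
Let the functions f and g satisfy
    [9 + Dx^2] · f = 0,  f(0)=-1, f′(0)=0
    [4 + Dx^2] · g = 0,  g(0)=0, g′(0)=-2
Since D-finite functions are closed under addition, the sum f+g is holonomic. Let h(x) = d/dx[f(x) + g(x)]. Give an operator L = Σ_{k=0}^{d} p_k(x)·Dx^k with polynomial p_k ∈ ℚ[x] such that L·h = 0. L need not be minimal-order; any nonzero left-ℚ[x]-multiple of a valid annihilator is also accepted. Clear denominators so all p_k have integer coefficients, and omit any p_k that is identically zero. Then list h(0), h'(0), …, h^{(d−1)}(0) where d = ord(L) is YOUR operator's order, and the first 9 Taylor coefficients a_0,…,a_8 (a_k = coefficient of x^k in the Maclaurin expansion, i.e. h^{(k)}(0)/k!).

L = 36 + 13·Dx^2 + Dx^4  (order 4).
h: a_k = -2, 9, 4, -27/2, -4/3, 243/40, 8/45, -729/560, -4/315, …
ICs: h(0) = -2, h′(0) = 9, h′′(0) = 8, h′′′(0) = -81.

f: a_k = -1, 0, 9/2, 0, -27/8, 0, 81/80, 0, -729/4480, …
g: a_k = 0, -2, 0, 4/3, 0, -4/15, 0, 8/315, 0, …
f+g: L₀ = lclm(L_f,L_g), ord ≤ 2+2.
Derive L from L₀ (diff closure).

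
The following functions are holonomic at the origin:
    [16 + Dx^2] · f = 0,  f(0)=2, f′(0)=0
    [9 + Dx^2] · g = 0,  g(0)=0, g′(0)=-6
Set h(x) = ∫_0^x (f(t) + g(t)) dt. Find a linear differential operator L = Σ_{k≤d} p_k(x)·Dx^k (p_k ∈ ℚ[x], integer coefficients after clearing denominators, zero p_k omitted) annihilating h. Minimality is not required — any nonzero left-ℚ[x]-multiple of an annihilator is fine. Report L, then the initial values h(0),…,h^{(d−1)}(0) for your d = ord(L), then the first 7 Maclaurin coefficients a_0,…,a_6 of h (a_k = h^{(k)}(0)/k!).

f: a_k = 2, 0, -16, 0, 64/3, 0, -512/45, …
g: a_k = 0, -6, 0, 9, 0, -81/20, 0, …
h₀=f+g: left-lcm gives L₀, ord ≤ 4.
h=∫h₀ ⇒ L = L₀·Dx.
L = 144·Dx + 25·Dx^3 + Dx^5  (order 5).
h: a_k = 0, 2, -3, -16/3, 9/4, 64/15, -27/40, …
ICs: h(0) = 0, h′(0) = 2, h′′(0) = -6, h′′′(0) = -32, h′′′′(0) = 54.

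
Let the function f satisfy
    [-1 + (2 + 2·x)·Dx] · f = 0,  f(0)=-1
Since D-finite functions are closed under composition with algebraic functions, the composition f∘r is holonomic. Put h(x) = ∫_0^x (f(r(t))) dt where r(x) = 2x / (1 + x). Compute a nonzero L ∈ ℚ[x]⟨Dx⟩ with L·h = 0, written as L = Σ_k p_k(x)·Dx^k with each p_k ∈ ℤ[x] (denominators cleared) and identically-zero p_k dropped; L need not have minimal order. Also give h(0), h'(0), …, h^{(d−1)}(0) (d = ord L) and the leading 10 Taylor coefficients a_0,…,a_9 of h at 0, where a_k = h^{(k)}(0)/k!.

f: a_k = -1, -1/2, 1/8, -1/16, 5/128, -7/256, 21/1024, -33/2048, 429/32768, -715/65536, …
h₀=f(r): pull back L_f along r ⇒ L₀.
h=∫₀ˣh₀: take L = L₀·Dx.
L = -Dx + (1 + 4·x + 3·x^2)·Dx^2  (order 2).
h: a_k = 0, -1, -1/2, 1/2, -5/8, 37/40, -25/16, 327/112, -753/128, 1605/128, …
ICs: h(0) = 0, h′(0) = -1.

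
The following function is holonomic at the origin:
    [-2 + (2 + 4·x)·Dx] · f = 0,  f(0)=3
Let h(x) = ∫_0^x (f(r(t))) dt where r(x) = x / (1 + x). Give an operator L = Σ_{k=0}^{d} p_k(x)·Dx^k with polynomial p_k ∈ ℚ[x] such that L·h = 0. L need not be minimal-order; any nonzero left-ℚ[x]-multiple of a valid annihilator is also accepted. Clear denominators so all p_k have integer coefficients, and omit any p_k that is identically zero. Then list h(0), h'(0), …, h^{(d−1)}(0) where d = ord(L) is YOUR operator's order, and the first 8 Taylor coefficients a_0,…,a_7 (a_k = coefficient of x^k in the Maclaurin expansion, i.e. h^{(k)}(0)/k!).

L = -Dx + (1 + 4·x + 3·x^2)·Dx^2  (order 2).
h: a_k = 0, 3, 3/2, -3/2, 15/8, -111/40, 75/16, -981/112, …
ICs: h(0) = 0, h′(0) = 3.

f: a_k = 3, 3, -3/2, 3/2, -15/8, 21/8, -63/16, 99/16, …
L₀ from L_f via x↦r, Dx↦r'^{-1}Dx.
∫: right-multiply L₀ by Dx.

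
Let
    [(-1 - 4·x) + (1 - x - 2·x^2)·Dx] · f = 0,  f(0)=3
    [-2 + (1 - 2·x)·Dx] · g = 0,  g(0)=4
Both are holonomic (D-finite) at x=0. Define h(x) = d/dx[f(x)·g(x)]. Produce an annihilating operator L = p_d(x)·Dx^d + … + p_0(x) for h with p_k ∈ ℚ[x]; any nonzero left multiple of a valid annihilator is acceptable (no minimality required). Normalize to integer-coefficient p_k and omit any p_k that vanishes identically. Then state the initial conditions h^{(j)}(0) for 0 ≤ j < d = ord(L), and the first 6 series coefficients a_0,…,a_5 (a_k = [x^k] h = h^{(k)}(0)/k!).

L = (6 + 16·x + 16·x^2) + (-1 - x + 4·x^2 + 4·x^3)·Dx  (order 1).
h: a_k = 36, 216, 828, 2736, 8100, 22536, …
ICs: h(0) = 36.

f: a_k = 3, 3, 9, 15, 33, 63, …
g: a_k = 4, 8, 16, 32, 64, 128, …
Sym-product of L_f,L_g gives L₀ (≤ ord 1).
h=h₀': d/dx-closure on L₀ ⇒ L.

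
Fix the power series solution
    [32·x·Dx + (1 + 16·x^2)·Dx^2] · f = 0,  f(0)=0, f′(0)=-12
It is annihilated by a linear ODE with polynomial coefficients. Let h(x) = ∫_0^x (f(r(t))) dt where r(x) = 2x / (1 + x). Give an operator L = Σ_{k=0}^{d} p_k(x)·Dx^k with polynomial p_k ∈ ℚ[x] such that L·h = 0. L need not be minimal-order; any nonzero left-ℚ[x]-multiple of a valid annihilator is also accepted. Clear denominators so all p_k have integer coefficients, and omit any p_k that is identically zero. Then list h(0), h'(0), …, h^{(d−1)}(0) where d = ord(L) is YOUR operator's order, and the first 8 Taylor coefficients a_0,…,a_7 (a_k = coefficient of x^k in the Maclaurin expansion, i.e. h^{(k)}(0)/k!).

L = (2 + 130·x)·Dx^2 + (1 + 2·x + 65·x^2)·Dx^3  (order 3).
h: a_k = 0, 0, -12, 8, 122, -1512/5, -13844/5, 93208/7, …
ICs: h(0) = 0, h′(0) = 0, h′′(0) = -24.

f: a_k = 0, -12, 0, 64, 0, -3072/5, 0, 49152/7, …
Change of var in L_f (x↦r) gives L₀.
h=∫h₀ ⇒ L = L₀·Dx.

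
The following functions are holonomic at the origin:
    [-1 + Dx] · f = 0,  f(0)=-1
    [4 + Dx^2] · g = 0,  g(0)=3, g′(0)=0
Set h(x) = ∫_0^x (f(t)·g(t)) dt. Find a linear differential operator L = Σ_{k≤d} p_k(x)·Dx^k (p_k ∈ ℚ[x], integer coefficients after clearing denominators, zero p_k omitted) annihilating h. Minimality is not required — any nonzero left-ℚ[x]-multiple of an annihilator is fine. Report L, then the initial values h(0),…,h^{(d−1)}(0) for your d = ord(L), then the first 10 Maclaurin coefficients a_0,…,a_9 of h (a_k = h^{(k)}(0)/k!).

L = 5·Dx - 2·Dx^2 + Dx^3  (order 3).
h: a_k = 0, -3, -3/2, 3/2, 11/8, 7/40, -41/240, -39/560, -29/13440, 527/120960, …
ICs: h(0) = 0, h′(0) = -3, h′′(0) = -3.

f: a_k = -1, -1, -1/2, -1/6, -1/24, -1/120, -1/720, -1/5040, -1/40320, -1/362880, …
g: a_k = 3, 0, -6, 0, 2, 0, -4/15, 0, 2/105, 0, …
L₀ := L_f ⊗_s L_g (sym. prod.), ord ≤ 2.
Integrate: L := L₀·Dx.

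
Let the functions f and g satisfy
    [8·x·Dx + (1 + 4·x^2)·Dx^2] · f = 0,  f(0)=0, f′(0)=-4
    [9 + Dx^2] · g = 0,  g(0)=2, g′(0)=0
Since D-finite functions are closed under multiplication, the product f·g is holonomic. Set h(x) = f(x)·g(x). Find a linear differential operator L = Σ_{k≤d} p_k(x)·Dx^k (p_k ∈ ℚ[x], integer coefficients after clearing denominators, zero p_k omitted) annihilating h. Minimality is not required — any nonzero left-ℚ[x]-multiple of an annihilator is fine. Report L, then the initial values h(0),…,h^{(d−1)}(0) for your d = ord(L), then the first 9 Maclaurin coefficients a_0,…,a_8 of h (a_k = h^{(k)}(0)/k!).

f: a_k = 0, -4, 0, 16/3, 0, -64/5, 0, 256/7, 0, …
g: a_k = 2, 0, -9, 0, 27/4, 0, -81/40, 0, 729/2240, …
h₀=f·g: eliminate ⇒ L₀, order ≤ 2·2.
L = (2925 + 31536·x^2 + 95904·x^4 + 186624·x^6 + 186624·x^8) + (2448·x + 20160·x^3 + 62208·x^5 + 82944·x^7)·Dx + (442 + 5088·x^2 + 19008·x^4 + 41472·x^6 + 41472·x^8)·Dx^2 + (272·x + 2240·x^3 + 6912·x^5 + 9216·x^7)·Dx^3 + (13 + 176·x^2 + 928·x^4 + 2304·x^6 + 2304·x^8)·Dx^4  (order 4).
h: a_k = 0, -8, 0, 140/3, 0, -503/5, 0, 16271/70, 0, …
ICs: h(0) = 0, h′(0) = -8, h′′(0) = 0, h′′′(0) = 280.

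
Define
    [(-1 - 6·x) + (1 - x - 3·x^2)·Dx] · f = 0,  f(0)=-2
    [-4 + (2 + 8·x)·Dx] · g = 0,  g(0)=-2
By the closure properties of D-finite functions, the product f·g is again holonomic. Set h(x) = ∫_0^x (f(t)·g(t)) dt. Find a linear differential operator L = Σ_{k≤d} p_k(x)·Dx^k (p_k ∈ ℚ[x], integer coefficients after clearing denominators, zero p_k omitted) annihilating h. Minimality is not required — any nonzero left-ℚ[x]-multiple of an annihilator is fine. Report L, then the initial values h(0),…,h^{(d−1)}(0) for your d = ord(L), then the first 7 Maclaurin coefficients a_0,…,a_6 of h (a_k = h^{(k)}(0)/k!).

f: a_k = -2, -2, -8, -14, -38, -80, -194, …
g: a_k = -2, -4, 4, -8, 20, -56, 168, …
Sym-product of L_f,L_g gives L₀ (≤ ord 1).
h=∫h₀ ⇒ L = L₀·Dx.
L = (3 + 8·x + 18·x^2)·Dx + (-1 - 3·x + 7·x^2 + 12·x^3)·Dx^2  (order 2).
h: a_k = 0, 4, 6, 16/3, 17, 76/5, 196/3, …
ICs: h(0) = 0, h′(0) = 4.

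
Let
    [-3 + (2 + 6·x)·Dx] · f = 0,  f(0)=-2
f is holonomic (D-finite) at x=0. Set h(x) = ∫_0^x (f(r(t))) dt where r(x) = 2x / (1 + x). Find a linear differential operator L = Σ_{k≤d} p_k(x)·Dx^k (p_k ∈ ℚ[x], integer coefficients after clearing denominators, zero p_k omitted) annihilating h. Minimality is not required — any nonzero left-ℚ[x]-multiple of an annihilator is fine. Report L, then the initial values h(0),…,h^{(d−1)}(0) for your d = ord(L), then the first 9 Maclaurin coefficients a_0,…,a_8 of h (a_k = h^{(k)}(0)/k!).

L = -3·Dx + (1 + 8·x + 7·x^2)·Dx^2  (order 2).
h: a_k = 0, -2, -3, 5, -51/4, 861/20, -1379/8, 6141/8, -234975/64, …
ICs: h(0) = 0, h′(0) = -2.

f: a_k = -2, -3, 9/4, -27/8, 405/64, -1701/128, 15309/512, -72171/1024, 2814669/16384, …
Change of var in L_f (x↦r) gives L₀.
h=∫h₀ ⇒ L = L₀·Dx.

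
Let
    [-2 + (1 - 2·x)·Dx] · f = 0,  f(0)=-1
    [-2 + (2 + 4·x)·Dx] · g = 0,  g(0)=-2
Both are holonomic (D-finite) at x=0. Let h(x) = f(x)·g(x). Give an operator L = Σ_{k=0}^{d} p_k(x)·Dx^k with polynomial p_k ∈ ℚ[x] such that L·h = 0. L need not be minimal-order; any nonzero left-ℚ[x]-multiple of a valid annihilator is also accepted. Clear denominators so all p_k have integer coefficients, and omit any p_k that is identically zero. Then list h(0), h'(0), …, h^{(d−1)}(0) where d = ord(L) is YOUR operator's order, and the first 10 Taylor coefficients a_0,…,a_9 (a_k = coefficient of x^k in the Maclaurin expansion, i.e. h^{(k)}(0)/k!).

L = (3 + 2·x) + (-1 + 4·x^2)·Dx  (order 1).
h: a_k = 2, 6, 11, 23, 179/4, 365/4, 1439/8, 2911/8, 46147/64, 93009/64, …
ICs: h(0) = 2.

f: a_k = -1, -2, -4, -8, -16, -32, -64, -128, -256, -512, …
g: a_k = -2, -2, 1, -1, 5/4, -7/4, 21/8, -33/8, 429/64, -715/64, …
f·g: L₀ = L_f ⊗_s L_g, ord ≤ 1·1.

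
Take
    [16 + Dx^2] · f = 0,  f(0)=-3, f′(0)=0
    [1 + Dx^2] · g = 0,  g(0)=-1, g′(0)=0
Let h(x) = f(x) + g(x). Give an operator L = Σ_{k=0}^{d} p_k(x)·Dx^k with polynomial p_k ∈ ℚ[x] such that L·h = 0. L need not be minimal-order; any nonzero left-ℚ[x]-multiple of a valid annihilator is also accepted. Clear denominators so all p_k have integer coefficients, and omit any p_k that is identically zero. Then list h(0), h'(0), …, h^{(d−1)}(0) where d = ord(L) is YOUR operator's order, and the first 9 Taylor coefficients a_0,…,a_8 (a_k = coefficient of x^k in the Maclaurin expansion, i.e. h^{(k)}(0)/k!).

L = 16 + 17·Dx^2 + Dx^4  (order 4).
h: a_k = -4, 0, 49/2, 0, -769/24, 0, 12289/720, 0, -28087/5760, …
ICs: h(0) = -4, h′(0) = 0, h′′(0) = 49, h′′′(0) = 0.

f: a_k = -3, 0, 24, 0, -32, 0, 256/15, 0, -512/105, …
g: a_k = -1, 0, 1/2, 0, -1/24, 0, 1/720, 0, -1/40320, …
f+g: L₀ = lclm(L_f,L_g), ord ≤ 2+2.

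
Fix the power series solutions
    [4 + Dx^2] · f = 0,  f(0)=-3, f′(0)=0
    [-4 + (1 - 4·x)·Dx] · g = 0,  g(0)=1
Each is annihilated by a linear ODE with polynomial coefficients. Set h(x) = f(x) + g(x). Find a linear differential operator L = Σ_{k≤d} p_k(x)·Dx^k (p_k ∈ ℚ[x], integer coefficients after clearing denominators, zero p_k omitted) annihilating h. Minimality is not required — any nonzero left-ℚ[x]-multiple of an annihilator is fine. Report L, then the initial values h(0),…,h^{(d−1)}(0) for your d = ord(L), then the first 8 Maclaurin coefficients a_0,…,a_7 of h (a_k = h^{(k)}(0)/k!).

L = (-400 + 128·x - 256·x^2) + (36 - 176·x + 192·x^2 - 256·x^3)·Dx + (-100 + 32·x - 64·x^2)·Dx^2 + (9 - 44·x + 48·x^2 - 64·x^3)·Dx^3  (order 3).
h: a_k = -2, 4, 22, 64, 254, 1024, 61444/15, 16384, …
ICs: h(0) = -2, h′(0) = 4, h′′(0) = 44.

f: a_k = -3, 0, 6, 0, -2, 0, 4/15, 0, …
g: a_k = 1, 4, 16, 64, 256, 1024, 4096, 16384, …
L₀ := lclm(L_f,L_g); ord L₀ ≤ 2+1.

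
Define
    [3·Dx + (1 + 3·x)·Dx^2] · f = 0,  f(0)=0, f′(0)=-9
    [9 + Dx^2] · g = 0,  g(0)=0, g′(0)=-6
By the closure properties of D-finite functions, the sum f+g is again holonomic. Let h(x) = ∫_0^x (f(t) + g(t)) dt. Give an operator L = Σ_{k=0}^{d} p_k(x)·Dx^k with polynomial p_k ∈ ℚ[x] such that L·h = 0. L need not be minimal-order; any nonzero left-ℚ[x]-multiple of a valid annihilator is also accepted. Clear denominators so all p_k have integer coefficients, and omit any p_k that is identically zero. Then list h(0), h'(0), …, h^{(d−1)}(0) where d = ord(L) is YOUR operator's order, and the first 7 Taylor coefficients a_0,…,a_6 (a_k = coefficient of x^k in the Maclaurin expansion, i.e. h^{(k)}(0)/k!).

L = (63 + 54·x + 81·x^2)·Dx^2 + (9 + 45·x + 81·x^2 + 81·x^3)·Dx^3 + (7 + 6·x + 9·x^2)·Dx^4 + (1 + 5·x + 9·x^2 + 9·x^3)·Dx^5  (order 5).
h: a_k = 0, 0, -15/2, 9/2, -9/2, 243/20, -999/40, …
ICs: h(0) = 0, h′(0) = 0, h′′(0) = -15, h′′′(0) = 27, h′′′′(0) = -108.

f: a_k = 0, -9, 27/2, -27, 243/4, -729/5, 729/2, …
g: a_k = 0, -6, 0, 9, 0, -81/20, 0, …
L₀ := lclm(L_f,L_g); ord L₀ ≤ 2+2.
∫: right-multiply L₀ by Dx.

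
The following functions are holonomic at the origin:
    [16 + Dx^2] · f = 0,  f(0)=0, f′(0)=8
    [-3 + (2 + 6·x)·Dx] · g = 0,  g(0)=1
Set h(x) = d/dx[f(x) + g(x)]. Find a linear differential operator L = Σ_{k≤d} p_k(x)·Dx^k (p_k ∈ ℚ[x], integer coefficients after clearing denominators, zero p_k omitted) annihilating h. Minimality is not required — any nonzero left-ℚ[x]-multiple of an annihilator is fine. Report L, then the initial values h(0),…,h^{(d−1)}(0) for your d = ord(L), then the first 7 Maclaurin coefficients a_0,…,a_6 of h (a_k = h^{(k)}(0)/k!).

L = (-9552 - 18432·x - 27648·x^2) + (-2912 - 21024·x - 55296·x^2 - 55296·x^3)·Dx + (-597 - 1152·x - 1728·x^2)·Dx^2 + (-182 - 1314·x - 3456·x^2 - 3456·x^3)·Dx^3  (order 3).
h: a_k = 19/2, -9/4, -943/16, -405/32, 91051/768, -45927/512, 18539561/92160, …
ICs: h(0) = 19/2, h′(0) = -9/4, h′′(0) = -943/8.

f: a_k = 0, 8, 0, -64/3, 0, 256/15, 0, …
g: a_k = 1, 3/2, -9/8, 27/16, -405/128, 1701/256, -15309/1024, …
L₀ := lclm(L_f,L_g); ord L₀ ≤ 2+1.
Derive L from L₀ (diff closure).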